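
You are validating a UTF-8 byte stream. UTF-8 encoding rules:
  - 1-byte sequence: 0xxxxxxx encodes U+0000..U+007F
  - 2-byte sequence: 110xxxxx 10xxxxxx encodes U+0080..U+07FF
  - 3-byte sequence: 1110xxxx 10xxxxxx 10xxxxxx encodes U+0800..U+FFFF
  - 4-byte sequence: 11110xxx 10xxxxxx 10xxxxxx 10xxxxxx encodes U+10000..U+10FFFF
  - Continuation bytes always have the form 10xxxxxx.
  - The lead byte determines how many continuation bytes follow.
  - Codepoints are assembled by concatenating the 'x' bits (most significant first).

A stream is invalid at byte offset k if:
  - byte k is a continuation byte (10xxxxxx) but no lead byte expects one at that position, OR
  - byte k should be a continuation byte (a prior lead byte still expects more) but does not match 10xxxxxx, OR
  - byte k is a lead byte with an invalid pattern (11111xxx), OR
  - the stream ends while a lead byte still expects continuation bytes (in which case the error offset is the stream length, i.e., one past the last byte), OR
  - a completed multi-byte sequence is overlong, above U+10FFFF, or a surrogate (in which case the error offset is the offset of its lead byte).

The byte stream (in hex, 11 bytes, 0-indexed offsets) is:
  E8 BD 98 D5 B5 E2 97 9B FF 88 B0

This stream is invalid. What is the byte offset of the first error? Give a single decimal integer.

Answer: 8

Derivation:
Byte[0]=E8: 3-byte lead, need 2 cont bytes. acc=0x8
Byte[1]=BD: continuation. acc=(acc<<6)|0x3D=0x23D
Byte[2]=98: continuation. acc=(acc<<6)|0x18=0x8F58
Completed: cp=U+8F58 (starts at byte 0)
Byte[3]=D5: 2-byte lead, need 1 cont bytes. acc=0x15
Byte[4]=B5: continuation. acc=(acc<<6)|0x35=0x575
Completed: cp=U+0575 (starts at byte 3)
Byte[5]=E2: 3-byte lead, need 2 cont bytes. acc=0x2
Byte[6]=97: continuation. acc=(acc<<6)|0x17=0x97
Byte[7]=9B: continuation. acc=(acc<<6)|0x1B=0x25DB
Completed: cp=U+25DB (starts at byte 5)
Byte[8]=FF: INVALID lead byte (not 0xxx/110x/1110/11110)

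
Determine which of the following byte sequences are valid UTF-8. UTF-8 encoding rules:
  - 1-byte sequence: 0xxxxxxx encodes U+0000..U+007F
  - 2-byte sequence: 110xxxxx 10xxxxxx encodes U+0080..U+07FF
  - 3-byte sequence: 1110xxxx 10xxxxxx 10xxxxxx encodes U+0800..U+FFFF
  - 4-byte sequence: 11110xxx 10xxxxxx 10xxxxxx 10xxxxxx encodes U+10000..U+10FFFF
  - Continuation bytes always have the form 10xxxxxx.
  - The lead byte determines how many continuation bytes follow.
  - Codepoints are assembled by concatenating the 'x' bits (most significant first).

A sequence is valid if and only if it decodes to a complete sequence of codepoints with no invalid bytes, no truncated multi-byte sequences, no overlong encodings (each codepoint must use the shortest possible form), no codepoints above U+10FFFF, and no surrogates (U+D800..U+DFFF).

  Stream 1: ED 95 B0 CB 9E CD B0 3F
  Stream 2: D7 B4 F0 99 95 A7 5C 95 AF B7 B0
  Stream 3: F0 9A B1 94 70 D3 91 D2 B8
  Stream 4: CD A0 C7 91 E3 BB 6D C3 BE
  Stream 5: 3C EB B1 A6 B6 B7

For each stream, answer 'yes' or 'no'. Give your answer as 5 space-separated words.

Answer: yes no yes no no

Derivation:
Stream 1: decodes cleanly. VALID
Stream 2: error at byte offset 7. INVALID
Stream 3: decodes cleanly. VALID
Stream 4: error at byte offset 6. INVALID
Stream 5: error at byte offset 4. INVALID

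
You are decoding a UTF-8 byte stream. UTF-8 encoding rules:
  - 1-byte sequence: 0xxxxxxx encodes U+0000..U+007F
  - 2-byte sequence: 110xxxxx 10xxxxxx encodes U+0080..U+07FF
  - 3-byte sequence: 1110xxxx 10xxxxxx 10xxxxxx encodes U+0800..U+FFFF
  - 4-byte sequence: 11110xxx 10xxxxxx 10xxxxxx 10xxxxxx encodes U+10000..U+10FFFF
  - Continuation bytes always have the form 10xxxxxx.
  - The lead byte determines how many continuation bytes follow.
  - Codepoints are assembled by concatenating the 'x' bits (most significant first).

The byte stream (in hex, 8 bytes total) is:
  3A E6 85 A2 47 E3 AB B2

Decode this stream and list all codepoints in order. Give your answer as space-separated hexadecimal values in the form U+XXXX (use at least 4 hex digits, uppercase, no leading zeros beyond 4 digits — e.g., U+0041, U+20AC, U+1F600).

Byte[0]=3A: 1-byte ASCII. cp=U+003A
Byte[1]=E6: 3-byte lead, need 2 cont bytes. acc=0x6
Byte[2]=85: continuation. acc=(acc<<6)|0x05=0x185
Byte[3]=A2: continuation. acc=(acc<<6)|0x22=0x6162
Completed: cp=U+6162 (starts at byte 1)
Byte[4]=47: 1-byte ASCII. cp=U+0047
Byte[5]=E3: 3-byte lead, need 2 cont bytes. acc=0x3
Byte[6]=AB: continuation. acc=(acc<<6)|0x2B=0xEB
Byte[7]=B2: continuation. acc=(acc<<6)|0x32=0x3AF2
Completed: cp=U+3AF2 (starts at byte 5)

Answer: U+003A U+6162 U+0047 U+3AF2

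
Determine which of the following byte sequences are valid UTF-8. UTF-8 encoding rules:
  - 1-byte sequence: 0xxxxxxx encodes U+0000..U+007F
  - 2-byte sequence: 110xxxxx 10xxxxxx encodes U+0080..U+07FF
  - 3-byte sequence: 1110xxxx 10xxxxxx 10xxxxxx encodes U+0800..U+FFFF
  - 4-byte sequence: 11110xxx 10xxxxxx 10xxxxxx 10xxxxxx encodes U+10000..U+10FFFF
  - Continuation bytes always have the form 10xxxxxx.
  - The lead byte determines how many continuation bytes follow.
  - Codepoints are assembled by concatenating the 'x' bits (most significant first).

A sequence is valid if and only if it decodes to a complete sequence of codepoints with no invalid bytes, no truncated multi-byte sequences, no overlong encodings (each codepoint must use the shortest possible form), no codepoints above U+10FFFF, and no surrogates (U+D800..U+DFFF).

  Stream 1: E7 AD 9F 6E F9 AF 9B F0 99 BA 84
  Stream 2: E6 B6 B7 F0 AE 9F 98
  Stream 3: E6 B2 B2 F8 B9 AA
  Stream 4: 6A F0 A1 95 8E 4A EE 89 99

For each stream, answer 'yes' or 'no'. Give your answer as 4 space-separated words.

Stream 1: error at byte offset 4. INVALID
Stream 2: decodes cleanly. VALID
Stream 3: error at byte offset 3. INVALID
Stream 4: decodes cleanly. VALID

Answer: no yes no yes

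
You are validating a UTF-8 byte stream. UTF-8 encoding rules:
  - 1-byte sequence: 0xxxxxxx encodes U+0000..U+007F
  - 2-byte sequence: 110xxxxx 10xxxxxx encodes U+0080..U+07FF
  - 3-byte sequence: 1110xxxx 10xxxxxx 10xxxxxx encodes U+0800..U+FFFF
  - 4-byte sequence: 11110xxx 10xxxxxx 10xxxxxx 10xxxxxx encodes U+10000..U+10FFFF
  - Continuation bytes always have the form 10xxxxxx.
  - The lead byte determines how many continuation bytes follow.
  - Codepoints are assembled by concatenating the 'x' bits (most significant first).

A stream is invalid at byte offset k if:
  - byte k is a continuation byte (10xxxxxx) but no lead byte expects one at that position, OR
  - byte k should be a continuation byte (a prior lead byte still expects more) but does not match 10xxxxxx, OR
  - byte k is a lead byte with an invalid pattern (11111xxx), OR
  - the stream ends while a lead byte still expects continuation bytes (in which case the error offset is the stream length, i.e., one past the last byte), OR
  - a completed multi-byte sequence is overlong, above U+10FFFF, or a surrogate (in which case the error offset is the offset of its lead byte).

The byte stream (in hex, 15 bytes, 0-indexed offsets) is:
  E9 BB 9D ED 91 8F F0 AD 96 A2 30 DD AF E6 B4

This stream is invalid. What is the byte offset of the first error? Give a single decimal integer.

Answer: 15

Derivation:
Byte[0]=E9: 3-byte lead, need 2 cont bytes. acc=0x9
Byte[1]=BB: continuation. acc=(acc<<6)|0x3B=0x27B
Byte[2]=9D: continuation. acc=(acc<<6)|0x1D=0x9EDD
Completed: cp=U+9EDD (starts at byte 0)
Byte[3]=ED: 3-byte lead, need 2 cont bytes. acc=0xD
Byte[4]=91: continuation. acc=(acc<<6)|0x11=0x351
Byte[5]=8F: continuation. acc=(acc<<6)|0x0F=0xD44F
Completed: cp=U+D44F (starts at byte 3)
Byte[6]=F0: 4-byte lead, need 3 cont bytes. acc=0x0
Byte[7]=AD: continuation. acc=(acc<<6)|0x2D=0x2D
Byte[8]=96: continuation. acc=(acc<<6)|0x16=0xB56
Byte[9]=A2: continuation. acc=(acc<<6)|0x22=0x2D5A2
Completed: cp=U+2D5A2 (starts at byte 6)
Byte[10]=30: 1-byte ASCII. cp=U+0030
Byte[11]=DD: 2-byte lead, need 1 cont bytes. acc=0x1D
Byte[12]=AF: continuation. acc=(acc<<6)|0x2F=0x76F
Completed: cp=U+076F (starts at byte 11)
Byte[13]=E6: 3-byte lead, need 2 cont bytes. acc=0x6
Byte[14]=B4: continuation. acc=(acc<<6)|0x34=0x1B4
Byte[15]: stream ended, expected continuation. INVALID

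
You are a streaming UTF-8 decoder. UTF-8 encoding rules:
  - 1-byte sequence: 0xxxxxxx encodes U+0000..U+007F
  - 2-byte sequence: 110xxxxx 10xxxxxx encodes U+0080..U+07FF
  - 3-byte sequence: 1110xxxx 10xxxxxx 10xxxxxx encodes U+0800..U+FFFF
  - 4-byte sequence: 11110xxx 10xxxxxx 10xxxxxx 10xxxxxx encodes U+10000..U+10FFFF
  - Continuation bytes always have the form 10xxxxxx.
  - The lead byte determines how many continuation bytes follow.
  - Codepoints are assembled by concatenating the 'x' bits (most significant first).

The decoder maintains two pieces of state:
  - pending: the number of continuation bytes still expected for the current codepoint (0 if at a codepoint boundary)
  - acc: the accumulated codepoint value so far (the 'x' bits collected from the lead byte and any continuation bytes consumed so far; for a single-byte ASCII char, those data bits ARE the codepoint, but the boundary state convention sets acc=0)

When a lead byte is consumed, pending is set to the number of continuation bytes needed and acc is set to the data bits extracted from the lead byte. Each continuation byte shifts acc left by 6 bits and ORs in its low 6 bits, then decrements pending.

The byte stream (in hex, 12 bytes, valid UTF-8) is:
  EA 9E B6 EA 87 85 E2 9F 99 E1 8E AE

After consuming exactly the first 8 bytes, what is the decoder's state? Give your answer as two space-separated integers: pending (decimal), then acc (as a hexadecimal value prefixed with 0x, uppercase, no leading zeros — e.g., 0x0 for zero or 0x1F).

Answer: 1 0x9F

Derivation:
Byte[0]=EA: 3-byte lead. pending=2, acc=0xA
Byte[1]=9E: continuation. acc=(acc<<6)|0x1E=0x29E, pending=1
Byte[2]=B6: continuation. acc=(acc<<6)|0x36=0xA7B6, pending=0
Byte[3]=EA: 3-byte lead. pending=2, acc=0xA
Byte[4]=87: continuation. acc=(acc<<6)|0x07=0x287, pending=1
Byte[5]=85: continuation. acc=(acc<<6)|0x05=0xA1C5, pending=0
Byte[6]=E2: 3-byte lead. pending=2, acc=0x2
Byte[7]=9F: continuation. acc=(acc<<6)|0x1F=0x9F, pending=1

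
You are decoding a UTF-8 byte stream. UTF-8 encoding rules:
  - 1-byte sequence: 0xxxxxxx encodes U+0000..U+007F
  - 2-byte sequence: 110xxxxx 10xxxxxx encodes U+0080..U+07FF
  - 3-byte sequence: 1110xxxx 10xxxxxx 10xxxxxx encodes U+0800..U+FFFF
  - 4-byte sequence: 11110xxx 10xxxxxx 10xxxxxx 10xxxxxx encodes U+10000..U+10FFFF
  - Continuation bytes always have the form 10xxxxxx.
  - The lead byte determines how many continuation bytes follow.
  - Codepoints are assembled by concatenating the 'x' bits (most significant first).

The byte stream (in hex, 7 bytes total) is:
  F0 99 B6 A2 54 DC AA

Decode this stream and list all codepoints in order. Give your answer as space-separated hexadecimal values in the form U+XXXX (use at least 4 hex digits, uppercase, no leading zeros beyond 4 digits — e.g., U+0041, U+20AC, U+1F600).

Byte[0]=F0: 4-byte lead, need 3 cont bytes. acc=0x0
Byte[1]=99: continuation. acc=(acc<<6)|0x19=0x19
Byte[2]=B6: continuation. acc=(acc<<6)|0x36=0x676
Byte[3]=A2: continuation. acc=(acc<<6)|0x22=0x19DA2
Completed: cp=U+19DA2 (starts at byte 0)
Byte[4]=54: 1-byte ASCII. cp=U+0054
Byte[5]=DC: 2-byte lead, need 1 cont bytes. acc=0x1C
Byte[6]=AA: continuation. acc=(acc<<6)|0x2A=0x72A
Completed: cp=U+072A (starts at byte 5)

Answer: U+19DA2 U+0054 U+072A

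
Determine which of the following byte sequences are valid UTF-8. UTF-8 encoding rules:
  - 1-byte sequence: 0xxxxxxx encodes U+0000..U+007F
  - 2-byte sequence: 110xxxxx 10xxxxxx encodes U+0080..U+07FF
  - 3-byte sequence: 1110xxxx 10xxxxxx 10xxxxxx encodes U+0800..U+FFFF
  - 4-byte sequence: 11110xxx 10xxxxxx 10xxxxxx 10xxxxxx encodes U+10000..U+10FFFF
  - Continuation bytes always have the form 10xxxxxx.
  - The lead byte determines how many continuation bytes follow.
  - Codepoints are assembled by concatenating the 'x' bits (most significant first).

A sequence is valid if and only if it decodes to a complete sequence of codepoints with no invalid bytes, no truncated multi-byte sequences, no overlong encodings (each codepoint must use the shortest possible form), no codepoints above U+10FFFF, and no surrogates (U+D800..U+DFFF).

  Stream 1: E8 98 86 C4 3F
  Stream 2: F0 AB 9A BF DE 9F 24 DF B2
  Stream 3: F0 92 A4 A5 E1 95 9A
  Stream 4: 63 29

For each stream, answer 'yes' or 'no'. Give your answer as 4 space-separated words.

Answer: no yes yes yes

Derivation:
Stream 1: error at byte offset 4. INVALID
Stream 2: decodes cleanly. VALID
Stream 3: decodes cleanly. VALID
Stream 4: decodes cleanly. VALID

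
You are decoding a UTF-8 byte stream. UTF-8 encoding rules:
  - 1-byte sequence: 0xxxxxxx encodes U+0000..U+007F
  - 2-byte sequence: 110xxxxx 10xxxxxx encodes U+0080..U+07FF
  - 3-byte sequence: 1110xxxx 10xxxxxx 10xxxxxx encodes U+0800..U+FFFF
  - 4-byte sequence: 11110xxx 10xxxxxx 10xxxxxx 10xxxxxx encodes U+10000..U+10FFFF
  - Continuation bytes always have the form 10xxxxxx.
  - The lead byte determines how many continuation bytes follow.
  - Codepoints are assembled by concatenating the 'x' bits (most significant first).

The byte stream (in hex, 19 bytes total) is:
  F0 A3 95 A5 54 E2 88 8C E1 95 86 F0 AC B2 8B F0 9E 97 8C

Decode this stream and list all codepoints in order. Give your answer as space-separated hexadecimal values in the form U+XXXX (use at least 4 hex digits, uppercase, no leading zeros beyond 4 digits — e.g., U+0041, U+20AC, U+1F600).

Answer: U+23565 U+0054 U+220C U+1546 U+2CC8B U+1E5CC

Derivation:
Byte[0]=F0: 4-byte lead, need 3 cont bytes. acc=0x0
Byte[1]=A3: continuation. acc=(acc<<6)|0x23=0x23
Byte[2]=95: continuation. acc=(acc<<6)|0x15=0x8D5
Byte[3]=A5: continuation. acc=(acc<<6)|0x25=0x23565
Completed: cp=U+23565 (starts at byte 0)
Byte[4]=54: 1-byte ASCII. cp=U+0054
Byte[5]=E2: 3-byte lead, need 2 cont bytes. acc=0x2
Byte[6]=88: continuation. acc=(acc<<6)|0x08=0x88
Byte[7]=8C: continuation. acc=(acc<<6)|0x0C=0x220C
Completed: cp=U+220C (starts at byte 5)
Byte[8]=E1: 3-byte lead, need 2 cont bytes. acc=0x1
Byte[9]=95: continuation. acc=(acc<<6)|0x15=0x55
Byte[10]=86: continuation. acc=(acc<<6)|0x06=0x1546
Completed: cp=U+1546 (starts at byte 8)
Byte[11]=F0: 4-byte lead, need 3 cont bytes. acc=0x0
Byte[12]=AC: continuation. acc=(acc<<6)|0x2C=0x2C
Byte[13]=B2: continuation. acc=(acc<<6)|0x32=0xB32
Byte[14]=8B: continuation. acc=(acc<<6)|0x0B=0x2CC8B
Completed: cp=U+2CC8B (starts at byte 11)
Byte[15]=F0: 4-byte lead, need 3 cont bytes. acc=0x0
Byte[16]=9E: continuation. acc=(acc<<6)|0x1E=0x1E
Byte[17]=97: continuation. acc=(acc<<6)|0x17=0x797
Byte[18]=8C: continuation. acc=(acc<<6)|0x0C=0x1E5CC
Completed: cp=U+1E5CC (starts at byte 15)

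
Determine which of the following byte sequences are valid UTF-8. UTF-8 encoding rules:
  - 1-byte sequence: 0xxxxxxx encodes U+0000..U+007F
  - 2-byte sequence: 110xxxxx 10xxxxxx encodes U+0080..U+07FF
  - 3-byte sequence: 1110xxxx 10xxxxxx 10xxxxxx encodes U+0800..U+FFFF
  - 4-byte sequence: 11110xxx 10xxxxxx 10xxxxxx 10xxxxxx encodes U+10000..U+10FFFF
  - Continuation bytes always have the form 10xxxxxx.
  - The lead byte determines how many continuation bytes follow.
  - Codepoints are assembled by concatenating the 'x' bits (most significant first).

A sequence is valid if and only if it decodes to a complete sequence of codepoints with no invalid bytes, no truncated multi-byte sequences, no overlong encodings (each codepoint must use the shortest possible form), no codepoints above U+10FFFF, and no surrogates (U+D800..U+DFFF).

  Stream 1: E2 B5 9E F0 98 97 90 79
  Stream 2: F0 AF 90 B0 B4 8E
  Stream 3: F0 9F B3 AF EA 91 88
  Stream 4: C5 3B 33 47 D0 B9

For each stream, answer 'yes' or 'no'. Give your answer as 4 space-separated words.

Answer: yes no yes no

Derivation:
Stream 1: decodes cleanly. VALID
Stream 2: error at byte offset 4. INVALID
Stream 3: decodes cleanly. VALID
Stream 4: error at byte offset 1. INVALID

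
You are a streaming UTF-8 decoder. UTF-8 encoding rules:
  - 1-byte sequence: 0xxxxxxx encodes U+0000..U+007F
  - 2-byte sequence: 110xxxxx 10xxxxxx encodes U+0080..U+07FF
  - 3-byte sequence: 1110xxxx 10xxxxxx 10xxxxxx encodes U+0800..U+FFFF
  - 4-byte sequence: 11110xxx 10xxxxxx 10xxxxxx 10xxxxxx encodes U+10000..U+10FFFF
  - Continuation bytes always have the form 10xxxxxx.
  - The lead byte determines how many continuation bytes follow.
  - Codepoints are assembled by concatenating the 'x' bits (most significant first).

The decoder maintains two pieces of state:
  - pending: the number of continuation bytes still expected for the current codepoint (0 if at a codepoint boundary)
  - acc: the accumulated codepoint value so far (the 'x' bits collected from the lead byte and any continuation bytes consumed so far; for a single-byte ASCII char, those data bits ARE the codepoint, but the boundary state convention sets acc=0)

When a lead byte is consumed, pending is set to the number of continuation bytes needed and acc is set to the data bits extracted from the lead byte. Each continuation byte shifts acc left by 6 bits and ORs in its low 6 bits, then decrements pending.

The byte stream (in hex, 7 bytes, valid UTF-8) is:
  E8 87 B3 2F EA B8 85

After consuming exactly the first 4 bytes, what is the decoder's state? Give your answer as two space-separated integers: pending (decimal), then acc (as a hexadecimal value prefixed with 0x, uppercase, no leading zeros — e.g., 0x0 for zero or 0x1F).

Answer: 0 0x0

Derivation:
Byte[0]=E8: 3-byte lead. pending=2, acc=0x8
Byte[1]=87: continuation. acc=(acc<<6)|0x07=0x207, pending=1
Byte[2]=B3: continuation. acc=(acc<<6)|0x33=0x81F3, pending=0
Byte[3]=2F: 1-byte. pending=0, acc=0x0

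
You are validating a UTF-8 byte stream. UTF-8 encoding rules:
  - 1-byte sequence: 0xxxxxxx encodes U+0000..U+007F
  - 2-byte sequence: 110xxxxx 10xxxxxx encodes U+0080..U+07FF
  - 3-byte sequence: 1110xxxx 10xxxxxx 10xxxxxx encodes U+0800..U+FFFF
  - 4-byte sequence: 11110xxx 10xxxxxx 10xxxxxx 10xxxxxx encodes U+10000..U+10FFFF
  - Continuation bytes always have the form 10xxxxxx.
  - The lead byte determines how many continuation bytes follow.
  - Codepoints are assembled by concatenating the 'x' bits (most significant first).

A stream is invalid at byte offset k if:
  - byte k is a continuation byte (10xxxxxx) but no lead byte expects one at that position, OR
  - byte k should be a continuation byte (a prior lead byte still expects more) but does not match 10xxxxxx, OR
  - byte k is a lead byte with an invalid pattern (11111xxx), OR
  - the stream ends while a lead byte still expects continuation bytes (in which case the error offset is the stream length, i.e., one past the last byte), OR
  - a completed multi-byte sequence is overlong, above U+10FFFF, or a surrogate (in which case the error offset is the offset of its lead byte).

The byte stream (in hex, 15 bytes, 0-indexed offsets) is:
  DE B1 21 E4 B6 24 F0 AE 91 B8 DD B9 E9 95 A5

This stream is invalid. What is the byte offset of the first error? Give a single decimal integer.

Answer: 5

Derivation:
Byte[0]=DE: 2-byte lead, need 1 cont bytes. acc=0x1E
Byte[1]=B1: continuation. acc=(acc<<6)|0x31=0x7B1
Completed: cp=U+07B1 (starts at byte 0)
Byte[2]=21: 1-byte ASCII. cp=U+0021
Byte[3]=E4: 3-byte lead, need 2 cont bytes. acc=0x4
Byte[4]=B6: continuation. acc=(acc<<6)|0x36=0x136
Byte[5]=24: expected 10xxxxxx continuation. INVALID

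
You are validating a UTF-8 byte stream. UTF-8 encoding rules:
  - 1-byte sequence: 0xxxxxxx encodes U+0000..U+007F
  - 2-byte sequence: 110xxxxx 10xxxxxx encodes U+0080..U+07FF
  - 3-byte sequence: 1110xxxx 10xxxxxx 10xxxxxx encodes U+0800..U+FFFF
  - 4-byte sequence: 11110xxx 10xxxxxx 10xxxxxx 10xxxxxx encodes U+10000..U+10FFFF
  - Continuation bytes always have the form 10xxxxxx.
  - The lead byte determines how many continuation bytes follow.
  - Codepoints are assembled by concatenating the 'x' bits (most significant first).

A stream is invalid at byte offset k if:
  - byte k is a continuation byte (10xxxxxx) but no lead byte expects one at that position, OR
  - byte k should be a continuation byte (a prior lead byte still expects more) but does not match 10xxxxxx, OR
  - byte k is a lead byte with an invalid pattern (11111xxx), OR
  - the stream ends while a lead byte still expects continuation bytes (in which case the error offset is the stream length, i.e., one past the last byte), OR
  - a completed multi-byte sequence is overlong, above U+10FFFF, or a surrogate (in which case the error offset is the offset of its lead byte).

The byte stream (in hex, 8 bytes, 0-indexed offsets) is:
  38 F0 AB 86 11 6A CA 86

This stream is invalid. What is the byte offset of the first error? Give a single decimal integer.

Byte[0]=38: 1-byte ASCII. cp=U+0038
Byte[1]=F0: 4-byte lead, need 3 cont bytes. acc=0x0
Byte[2]=AB: continuation. acc=(acc<<6)|0x2B=0x2B
Byte[3]=86: continuation. acc=(acc<<6)|0x06=0xAC6
Byte[4]=11: expected 10xxxxxx continuation. INVALID

Answer: 4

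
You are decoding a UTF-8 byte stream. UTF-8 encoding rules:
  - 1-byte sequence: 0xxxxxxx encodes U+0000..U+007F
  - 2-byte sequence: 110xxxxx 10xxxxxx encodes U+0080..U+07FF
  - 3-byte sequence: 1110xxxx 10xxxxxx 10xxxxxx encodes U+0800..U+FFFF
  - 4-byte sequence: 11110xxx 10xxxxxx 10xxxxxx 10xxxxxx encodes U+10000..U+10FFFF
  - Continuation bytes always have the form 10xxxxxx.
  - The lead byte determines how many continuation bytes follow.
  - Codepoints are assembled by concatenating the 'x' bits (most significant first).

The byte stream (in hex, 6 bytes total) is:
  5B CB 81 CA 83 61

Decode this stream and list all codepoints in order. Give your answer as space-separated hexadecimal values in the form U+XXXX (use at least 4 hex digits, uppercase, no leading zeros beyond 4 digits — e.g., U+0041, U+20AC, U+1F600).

Answer: U+005B U+02C1 U+0283 U+0061

Derivation:
Byte[0]=5B: 1-byte ASCII. cp=U+005B
Byte[1]=CB: 2-byte lead, need 1 cont bytes. acc=0xB
Byte[2]=81: continuation. acc=(acc<<6)|0x01=0x2C1
Completed: cp=U+02C1 (starts at byte 1)
Byte[3]=CA: 2-byte lead, need 1 cont bytes. acc=0xA
Byte[4]=83: continuation. acc=(acc<<6)|0x03=0x283
Completed: cp=U+0283 (starts at byte 3)
Byte[5]=61: 1-byte ASCII. cp=U+0061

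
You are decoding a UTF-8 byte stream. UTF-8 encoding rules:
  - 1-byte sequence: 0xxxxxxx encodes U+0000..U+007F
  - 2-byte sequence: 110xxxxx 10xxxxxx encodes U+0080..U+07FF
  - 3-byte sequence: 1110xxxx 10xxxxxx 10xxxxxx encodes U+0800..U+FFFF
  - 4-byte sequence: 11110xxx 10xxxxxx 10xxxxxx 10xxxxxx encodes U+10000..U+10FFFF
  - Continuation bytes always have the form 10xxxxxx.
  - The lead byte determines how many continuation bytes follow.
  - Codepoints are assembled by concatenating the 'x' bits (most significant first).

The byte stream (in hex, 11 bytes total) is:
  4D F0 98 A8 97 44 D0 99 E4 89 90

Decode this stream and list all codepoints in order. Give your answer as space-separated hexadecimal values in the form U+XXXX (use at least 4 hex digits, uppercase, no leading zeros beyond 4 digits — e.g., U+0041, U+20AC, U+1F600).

Answer: U+004D U+18A17 U+0044 U+0419 U+4250

Derivation:
Byte[0]=4D: 1-byte ASCII. cp=U+004D
Byte[1]=F0: 4-byte lead, need 3 cont bytes. acc=0x0
Byte[2]=98: continuation. acc=(acc<<6)|0x18=0x18
Byte[3]=A8: continuation. acc=(acc<<6)|0x28=0x628
Byte[4]=97: continuation. acc=(acc<<6)|0x17=0x18A17
Completed: cp=U+18A17 (starts at byte 1)
Byte[5]=44: 1-byte ASCII. cp=U+0044
Byte[6]=D0: 2-byte lead, need 1 cont bytes. acc=0x10
Byte[7]=99: continuation. acc=(acc<<6)|0x19=0x419
Completed: cp=U+0419 (starts at byte 6)
Byte[8]=E4: 3-byte lead, need 2 cont bytes. acc=0x4
Byte[9]=89: continuation. acc=(acc<<6)|0x09=0x109
Byte[10]=90: continuation. acc=(acc<<6)|0x10=0x4250
Completed: cp=U+4250 (starts at byte 8)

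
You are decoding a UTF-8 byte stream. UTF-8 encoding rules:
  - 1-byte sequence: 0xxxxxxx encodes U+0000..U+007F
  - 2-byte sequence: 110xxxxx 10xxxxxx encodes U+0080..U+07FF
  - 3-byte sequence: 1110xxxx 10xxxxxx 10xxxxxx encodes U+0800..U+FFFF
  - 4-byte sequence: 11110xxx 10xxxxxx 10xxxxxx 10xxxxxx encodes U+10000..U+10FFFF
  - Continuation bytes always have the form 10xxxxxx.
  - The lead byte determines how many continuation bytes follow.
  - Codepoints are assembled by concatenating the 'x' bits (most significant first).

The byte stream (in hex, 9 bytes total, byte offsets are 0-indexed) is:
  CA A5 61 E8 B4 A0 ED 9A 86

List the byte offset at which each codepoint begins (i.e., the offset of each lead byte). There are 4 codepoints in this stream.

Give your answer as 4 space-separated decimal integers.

Answer: 0 2 3 6

Derivation:
Byte[0]=CA: 2-byte lead, need 1 cont bytes. acc=0xA
Byte[1]=A5: continuation. acc=(acc<<6)|0x25=0x2A5
Completed: cp=U+02A5 (starts at byte 0)
Byte[2]=61: 1-byte ASCII. cp=U+0061
Byte[3]=E8: 3-byte lead, need 2 cont bytes. acc=0x8
Byte[4]=B4: continuation. acc=(acc<<6)|0x34=0x234
Byte[5]=A0: continuation. acc=(acc<<6)|0x20=0x8D20
Completed: cp=U+8D20 (starts at byte 3)
Byte[6]=ED: 3-byte lead, need 2 cont bytes. acc=0xD
Byte[7]=9A: continuation. acc=(acc<<6)|0x1A=0x35A
Byte[8]=86: continuation. acc=(acc<<6)|0x06=0xD686
Completed: cp=U+D686 (starts at byte 6)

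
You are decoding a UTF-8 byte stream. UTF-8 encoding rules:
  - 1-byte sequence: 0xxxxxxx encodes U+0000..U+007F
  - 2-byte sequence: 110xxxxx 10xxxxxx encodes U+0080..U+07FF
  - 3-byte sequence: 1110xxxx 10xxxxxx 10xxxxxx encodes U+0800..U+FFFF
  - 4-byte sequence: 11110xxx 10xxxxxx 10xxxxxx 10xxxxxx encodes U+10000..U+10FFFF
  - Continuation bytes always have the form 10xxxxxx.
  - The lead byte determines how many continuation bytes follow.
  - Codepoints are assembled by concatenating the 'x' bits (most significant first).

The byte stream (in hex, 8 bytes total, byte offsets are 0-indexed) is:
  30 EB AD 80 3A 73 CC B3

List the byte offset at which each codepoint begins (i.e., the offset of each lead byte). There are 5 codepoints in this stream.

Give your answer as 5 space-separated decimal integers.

Answer: 0 1 4 5 6

Derivation:
Byte[0]=30: 1-byte ASCII. cp=U+0030
Byte[1]=EB: 3-byte lead, need 2 cont bytes. acc=0xB
Byte[2]=AD: continuation. acc=(acc<<6)|0x2D=0x2ED
Byte[3]=80: continuation. acc=(acc<<6)|0x00=0xBB40
Completed: cp=U+BB40 (starts at byte 1)
Byte[4]=3A: 1-byte ASCII. cp=U+003A
Byte[5]=73: 1-byte ASCII. cp=U+0073
Byte[6]=CC: 2-byte lead, need 1 cont bytes. acc=0xC
Byte[7]=B3: continuation. acc=(acc<<6)|0x33=0x333
Completed: cp=U+0333 (starts at byte 6)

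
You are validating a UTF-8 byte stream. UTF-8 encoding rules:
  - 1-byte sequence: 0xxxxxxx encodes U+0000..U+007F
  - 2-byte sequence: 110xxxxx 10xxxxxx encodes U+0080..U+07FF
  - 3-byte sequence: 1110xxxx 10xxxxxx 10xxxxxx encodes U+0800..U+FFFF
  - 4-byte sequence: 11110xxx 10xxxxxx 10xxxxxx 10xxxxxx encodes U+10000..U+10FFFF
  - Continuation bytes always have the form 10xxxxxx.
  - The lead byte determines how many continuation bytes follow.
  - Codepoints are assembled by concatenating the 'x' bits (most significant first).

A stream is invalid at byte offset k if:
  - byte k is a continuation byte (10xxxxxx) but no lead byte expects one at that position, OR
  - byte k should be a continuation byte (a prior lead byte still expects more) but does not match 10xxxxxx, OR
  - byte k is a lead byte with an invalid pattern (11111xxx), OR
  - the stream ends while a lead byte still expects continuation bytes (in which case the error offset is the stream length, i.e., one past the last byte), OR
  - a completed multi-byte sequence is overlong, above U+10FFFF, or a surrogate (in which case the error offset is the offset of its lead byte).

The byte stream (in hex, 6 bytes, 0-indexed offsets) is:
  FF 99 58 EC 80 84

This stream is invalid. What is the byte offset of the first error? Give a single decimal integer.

Answer: 0

Derivation:
Byte[0]=FF: INVALID lead byte (not 0xxx/110x/1110/11110)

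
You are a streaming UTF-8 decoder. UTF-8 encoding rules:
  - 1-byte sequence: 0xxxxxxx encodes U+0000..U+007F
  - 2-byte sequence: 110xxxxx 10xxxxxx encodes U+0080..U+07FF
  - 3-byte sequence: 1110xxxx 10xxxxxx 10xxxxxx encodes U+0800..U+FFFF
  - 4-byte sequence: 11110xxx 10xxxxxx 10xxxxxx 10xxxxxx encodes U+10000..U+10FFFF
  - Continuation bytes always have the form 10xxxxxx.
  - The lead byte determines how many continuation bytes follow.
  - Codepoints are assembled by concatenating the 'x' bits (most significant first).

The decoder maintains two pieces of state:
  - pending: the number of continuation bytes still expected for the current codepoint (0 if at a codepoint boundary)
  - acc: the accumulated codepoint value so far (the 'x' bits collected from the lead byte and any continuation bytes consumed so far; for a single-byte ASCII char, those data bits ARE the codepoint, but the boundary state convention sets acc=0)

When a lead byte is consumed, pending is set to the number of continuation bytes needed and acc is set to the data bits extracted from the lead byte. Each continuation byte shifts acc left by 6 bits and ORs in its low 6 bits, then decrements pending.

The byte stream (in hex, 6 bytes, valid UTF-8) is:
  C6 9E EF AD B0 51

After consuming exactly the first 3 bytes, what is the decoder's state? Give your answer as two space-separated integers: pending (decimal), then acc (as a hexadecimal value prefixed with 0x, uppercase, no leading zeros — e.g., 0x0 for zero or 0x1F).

Byte[0]=C6: 2-byte lead. pending=1, acc=0x6
Byte[1]=9E: continuation. acc=(acc<<6)|0x1E=0x19E, pending=0
Byte[2]=EF: 3-byte lead. pending=2, acc=0xF

Answer: 2 0xF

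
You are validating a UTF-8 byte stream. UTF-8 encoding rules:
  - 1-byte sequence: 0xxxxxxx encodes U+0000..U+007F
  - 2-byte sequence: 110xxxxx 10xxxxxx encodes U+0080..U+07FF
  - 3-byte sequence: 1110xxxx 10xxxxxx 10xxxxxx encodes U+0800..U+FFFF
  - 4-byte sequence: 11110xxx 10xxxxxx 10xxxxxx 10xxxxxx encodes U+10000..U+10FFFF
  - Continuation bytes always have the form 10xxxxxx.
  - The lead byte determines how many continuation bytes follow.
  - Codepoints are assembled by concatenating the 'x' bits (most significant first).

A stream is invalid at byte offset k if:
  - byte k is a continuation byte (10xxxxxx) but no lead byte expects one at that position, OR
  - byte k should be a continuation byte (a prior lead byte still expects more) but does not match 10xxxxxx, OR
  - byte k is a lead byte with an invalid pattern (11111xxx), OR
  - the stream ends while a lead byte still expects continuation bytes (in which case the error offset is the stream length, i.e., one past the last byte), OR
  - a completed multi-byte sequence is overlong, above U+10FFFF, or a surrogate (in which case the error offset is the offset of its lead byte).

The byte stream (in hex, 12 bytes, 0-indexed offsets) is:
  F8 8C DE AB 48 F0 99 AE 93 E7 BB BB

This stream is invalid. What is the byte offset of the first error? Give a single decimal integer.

Answer: 0

Derivation:
Byte[0]=F8: INVALID lead byte (not 0xxx/110x/1110/11110)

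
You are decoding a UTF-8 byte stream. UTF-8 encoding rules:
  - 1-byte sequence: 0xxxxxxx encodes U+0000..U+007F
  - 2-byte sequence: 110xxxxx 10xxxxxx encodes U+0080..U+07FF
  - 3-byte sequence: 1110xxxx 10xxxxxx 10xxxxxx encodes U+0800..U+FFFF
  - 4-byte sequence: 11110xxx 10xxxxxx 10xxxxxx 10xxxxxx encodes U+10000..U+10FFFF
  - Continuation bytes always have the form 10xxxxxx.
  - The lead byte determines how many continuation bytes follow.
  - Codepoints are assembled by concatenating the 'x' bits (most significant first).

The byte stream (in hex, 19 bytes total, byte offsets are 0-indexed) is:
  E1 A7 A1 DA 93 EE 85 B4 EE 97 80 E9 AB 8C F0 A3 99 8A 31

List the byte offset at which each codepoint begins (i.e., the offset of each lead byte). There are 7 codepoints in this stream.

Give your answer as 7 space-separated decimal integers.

Answer: 0 3 5 8 11 14 18

Derivation:
Byte[0]=E1: 3-byte lead, need 2 cont bytes. acc=0x1
Byte[1]=A7: continuation. acc=(acc<<6)|0x27=0x67
Byte[2]=A1: continuation. acc=(acc<<6)|0x21=0x19E1
Completed: cp=U+19E1 (starts at byte 0)
Byte[3]=DA: 2-byte lead, need 1 cont bytes. acc=0x1A
Byte[4]=93: continuation. acc=(acc<<6)|0x13=0x693
Completed: cp=U+0693 (starts at byte 3)
Byte[5]=EE: 3-byte lead, need 2 cont bytes. acc=0xE
Byte[6]=85: continuation. acc=(acc<<6)|0x05=0x385
Byte[7]=B4: continuation. acc=(acc<<6)|0x34=0xE174
Completed: cp=U+E174 (starts at byte 5)
Byte[8]=EE: 3-byte lead, need 2 cont bytes. acc=0xE
Byte[9]=97: continuation. acc=(acc<<6)|0x17=0x397
Byte[10]=80: continuation. acc=(acc<<6)|0x00=0xE5C0
Completed: cp=U+E5C0 (starts at byte 8)
Byte[11]=E9: 3-byte lead, need 2 cont bytes. acc=0x9
Byte[12]=AB: continuation. acc=(acc<<6)|0x2B=0x26B
Byte[13]=8C: continuation. acc=(acc<<6)|0x0C=0x9ACC
Completed: cp=U+9ACC (starts at byte 11)
Byte[14]=F0: 4-byte lead, need 3 cont bytes. acc=0x0
Byte[15]=A3: continuation. acc=(acc<<6)|0x23=0x23
Byte[16]=99: continuation. acc=(acc<<6)|0x19=0x8D9
Byte[17]=8A: continuation. acc=(acc<<6)|0x0A=0x2364A
Completed: cp=U+2364A (starts at byte 14)
Byte[18]=31: 1-byte ASCII. cp=U+0031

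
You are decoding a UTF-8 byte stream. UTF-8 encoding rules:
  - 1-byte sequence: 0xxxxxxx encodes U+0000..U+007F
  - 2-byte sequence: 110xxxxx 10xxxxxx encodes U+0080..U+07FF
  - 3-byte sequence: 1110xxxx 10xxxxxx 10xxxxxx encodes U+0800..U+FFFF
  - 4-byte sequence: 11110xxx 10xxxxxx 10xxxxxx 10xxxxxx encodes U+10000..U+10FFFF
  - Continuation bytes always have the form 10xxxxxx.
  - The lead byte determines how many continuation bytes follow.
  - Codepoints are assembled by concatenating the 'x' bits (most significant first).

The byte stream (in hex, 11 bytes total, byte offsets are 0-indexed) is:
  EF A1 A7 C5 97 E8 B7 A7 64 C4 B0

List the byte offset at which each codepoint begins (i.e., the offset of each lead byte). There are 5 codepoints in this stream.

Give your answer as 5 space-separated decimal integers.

Answer: 0 3 5 8 9

Derivation:
Byte[0]=EF: 3-byte lead, need 2 cont bytes. acc=0xF
Byte[1]=A1: continuation. acc=(acc<<6)|0x21=0x3E1
Byte[2]=A7: continuation. acc=(acc<<6)|0x27=0xF867
Completed: cp=U+F867 (starts at byte 0)
Byte[3]=C5: 2-byte lead, need 1 cont bytes. acc=0x5
Byte[4]=97: continuation. acc=(acc<<6)|0x17=0x157
Completed: cp=U+0157 (starts at byte 3)
Byte[5]=E8: 3-byte lead, need 2 cont bytes. acc=0x8
Byte[6]=B7: continuation. acc=(acc<<6)|0x37=0x237
Byte[7]=A7: continuation. acc=(acc<<6)|0x27=0x8DE7
Completed: cp=U+8DE7 (starts at byte 5)
Byte[8]=64: 1-byte ASCII. cp=U+0064
Byte[9]=C4: 2-byte lead, need 1 cont bytes. acc=0x4
Byte[10]=B0: continuation. acc=(acc<<6)|0x30=0x130
Completed: cp=U+0130 (starts at byte 9)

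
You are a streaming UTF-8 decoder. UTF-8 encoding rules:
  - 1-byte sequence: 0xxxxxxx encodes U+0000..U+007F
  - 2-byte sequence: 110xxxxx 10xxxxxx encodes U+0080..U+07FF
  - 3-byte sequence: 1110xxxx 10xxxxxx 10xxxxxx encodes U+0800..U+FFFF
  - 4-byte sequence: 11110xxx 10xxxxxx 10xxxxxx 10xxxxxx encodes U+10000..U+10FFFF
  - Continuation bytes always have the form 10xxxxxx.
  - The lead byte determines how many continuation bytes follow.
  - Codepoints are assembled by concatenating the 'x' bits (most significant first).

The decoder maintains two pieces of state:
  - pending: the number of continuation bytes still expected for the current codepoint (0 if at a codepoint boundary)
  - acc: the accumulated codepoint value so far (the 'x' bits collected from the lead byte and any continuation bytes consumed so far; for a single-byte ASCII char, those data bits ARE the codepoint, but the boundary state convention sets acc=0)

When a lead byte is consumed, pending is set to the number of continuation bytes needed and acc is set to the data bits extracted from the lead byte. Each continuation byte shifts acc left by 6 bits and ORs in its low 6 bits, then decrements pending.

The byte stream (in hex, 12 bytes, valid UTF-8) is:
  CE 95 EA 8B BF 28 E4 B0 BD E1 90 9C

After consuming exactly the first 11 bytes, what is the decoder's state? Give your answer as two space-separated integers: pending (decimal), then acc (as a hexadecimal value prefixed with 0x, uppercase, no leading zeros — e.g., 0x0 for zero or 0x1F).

Answer: 1 0x50

Derivation:
Byte[0]=CE: 2-byte lead. pending=1, acc=0xE
Byte[1]=95: continuation. acc=(acc<<6)|0x15=0x395, pending=0
Byte[2]=EA: 3-byte lead. pending=2, acc=0xA
Byte[3]=8B: continuation. acc=(acc<<6)|0x0B=0x28B, pending=1
Byte[4]=BF: continuation. acc=(acc<<6)|0x3F=0xA2FF, pending=0
Byte[5]=28: 1-byte. pending=0, acc=0x0
Byte[6]=E4: 3-byte lead. pending=2, acc=0x4
Byte[7]=B0: continuation. acc=(acc<<6)|0x30=0x130, pending=1
Byte[8]=BD: continuation. acc=(acc<<6)|0x3D=0x4C3D, pending=0
Byte[9]=E1: 3-byte lead. pending=2, acc=0x1
Byte[10]=90: continuation. acc=(acc<<6)|0x10=0x50, pending=1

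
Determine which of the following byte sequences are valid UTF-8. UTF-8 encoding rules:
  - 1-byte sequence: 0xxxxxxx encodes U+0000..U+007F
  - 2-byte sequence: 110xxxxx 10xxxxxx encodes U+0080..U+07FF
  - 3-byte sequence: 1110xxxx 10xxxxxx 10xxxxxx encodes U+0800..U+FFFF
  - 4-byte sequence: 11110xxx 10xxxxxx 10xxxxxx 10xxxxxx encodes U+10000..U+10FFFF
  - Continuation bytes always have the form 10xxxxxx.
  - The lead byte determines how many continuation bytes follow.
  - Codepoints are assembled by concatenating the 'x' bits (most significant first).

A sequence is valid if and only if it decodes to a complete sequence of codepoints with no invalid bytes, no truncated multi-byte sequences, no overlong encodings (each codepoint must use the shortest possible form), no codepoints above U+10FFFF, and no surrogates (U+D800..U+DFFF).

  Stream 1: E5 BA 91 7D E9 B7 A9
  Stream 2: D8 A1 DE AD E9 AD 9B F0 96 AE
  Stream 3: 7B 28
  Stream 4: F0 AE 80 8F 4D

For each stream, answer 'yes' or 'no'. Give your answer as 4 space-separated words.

Answer: yes no yes yes

Derivation:
Stream 1: decodes cleanly. VALID
Stream 2: error at byte offset 10. INVALID
Stream 3: decodes cleanly. VALID
Stream 4: decodes cleanly. VALID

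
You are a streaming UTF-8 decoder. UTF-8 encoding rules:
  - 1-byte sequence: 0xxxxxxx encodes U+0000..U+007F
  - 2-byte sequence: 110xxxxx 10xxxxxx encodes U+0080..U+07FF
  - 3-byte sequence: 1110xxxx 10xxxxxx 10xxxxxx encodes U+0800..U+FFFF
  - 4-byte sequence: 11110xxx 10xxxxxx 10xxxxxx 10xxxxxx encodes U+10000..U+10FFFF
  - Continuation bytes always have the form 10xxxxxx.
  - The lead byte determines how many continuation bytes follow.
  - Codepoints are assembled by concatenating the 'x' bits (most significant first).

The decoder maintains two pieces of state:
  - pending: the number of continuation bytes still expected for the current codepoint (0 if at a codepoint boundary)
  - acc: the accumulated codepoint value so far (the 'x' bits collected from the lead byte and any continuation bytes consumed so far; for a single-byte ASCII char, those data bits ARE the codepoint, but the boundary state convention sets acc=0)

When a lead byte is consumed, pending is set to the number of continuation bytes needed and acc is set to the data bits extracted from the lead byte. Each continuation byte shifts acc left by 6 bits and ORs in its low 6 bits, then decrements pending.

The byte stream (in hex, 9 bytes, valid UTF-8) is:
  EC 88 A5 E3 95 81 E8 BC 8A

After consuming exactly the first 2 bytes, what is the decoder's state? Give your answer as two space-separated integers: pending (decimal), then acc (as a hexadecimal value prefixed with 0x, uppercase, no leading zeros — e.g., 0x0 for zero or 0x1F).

Answer: 1 0x308

Derivation:
Byte[0]=EC: 3-byte lead. pending=2, acc=0xC
Byte[1]=88: continuation. acc=(acc<<6)|0x08=0x308, pending=1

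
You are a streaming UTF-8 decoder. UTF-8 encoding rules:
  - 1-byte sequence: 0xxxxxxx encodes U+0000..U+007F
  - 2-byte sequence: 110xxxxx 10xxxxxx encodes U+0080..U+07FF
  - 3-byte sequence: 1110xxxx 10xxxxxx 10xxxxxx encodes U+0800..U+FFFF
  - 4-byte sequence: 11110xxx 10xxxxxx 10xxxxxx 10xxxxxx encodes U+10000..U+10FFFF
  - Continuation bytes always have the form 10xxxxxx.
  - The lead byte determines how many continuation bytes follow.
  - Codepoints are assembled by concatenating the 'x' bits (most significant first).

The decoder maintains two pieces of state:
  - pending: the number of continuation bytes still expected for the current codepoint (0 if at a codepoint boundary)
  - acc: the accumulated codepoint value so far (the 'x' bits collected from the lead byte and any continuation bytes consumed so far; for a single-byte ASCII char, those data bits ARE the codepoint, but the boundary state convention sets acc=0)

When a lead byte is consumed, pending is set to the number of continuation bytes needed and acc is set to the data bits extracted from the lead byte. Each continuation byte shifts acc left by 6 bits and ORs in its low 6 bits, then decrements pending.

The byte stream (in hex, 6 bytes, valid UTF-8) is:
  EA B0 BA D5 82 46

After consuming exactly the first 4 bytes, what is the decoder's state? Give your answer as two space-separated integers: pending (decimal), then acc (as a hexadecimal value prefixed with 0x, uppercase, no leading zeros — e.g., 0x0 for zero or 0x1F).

Answer: 1 0x15

Derivation:
Byte[0]=EA: 3-byte lead. pending=2, acc=0xA
Byte[1]=B0: continuation. acc=(acc<<6)|0x30=0x2B0, pending=1
Byte[2]=BA: continuation. acc=(acc<<6)|0x3A=0xAC3A, pending=0
Byte[3]=D5: 2-byte lead. pending=1, acc=0x15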